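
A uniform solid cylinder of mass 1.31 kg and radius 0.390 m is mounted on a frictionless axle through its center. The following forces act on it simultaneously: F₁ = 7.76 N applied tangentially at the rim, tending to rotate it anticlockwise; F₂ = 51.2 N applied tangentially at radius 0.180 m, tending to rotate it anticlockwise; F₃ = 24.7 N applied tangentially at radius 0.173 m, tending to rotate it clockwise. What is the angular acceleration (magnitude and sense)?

I = ½MR² = (1/2)(1.31)(0.390)² = 0.09963 kg·m².
Taking anticlockwise as positive: τ₁ = +(7.76)(0.390) = +3.026 N·m; τ₂ = +(51.2)(0.180) = +9.216 N·m; τ₃ = −(24.7)(0.173) = −4.273 N·m.
Net torque τ = 7.969 N·m.
α = τ/I = 7.969/0.09963 = 79.99 rad/s².

α ≈ 80.0 rad/s², anticlockwise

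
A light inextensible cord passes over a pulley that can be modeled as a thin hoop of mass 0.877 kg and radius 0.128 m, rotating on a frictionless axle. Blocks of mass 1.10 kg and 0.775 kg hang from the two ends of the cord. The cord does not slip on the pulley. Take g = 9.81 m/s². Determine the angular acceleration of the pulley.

I = MR² = (0.877)(0.128)² = 0.01437 kg·m².
Heavier block: m₁g − T₁ = m₁a. Lighter block: T₂ − m₂g = m₂a.
Pulley: (T₁ − T₂)R = Iα = I(a/R), so T₁ − T₂ = (I/R²)a = 1·M_p a = 0.8770·a.
Adding the three: (m₁ − m₂)g = (m₁ + m₂ + 0.8770)a, so a = (1.10 − 0.775)(9.81)/(1.10 + 0.775 + 0.8770) = 1.159 m/s².
α = a/R = 1.159/0.128 = 9.051 rad/s².

α ≈ 9.05 rad/s²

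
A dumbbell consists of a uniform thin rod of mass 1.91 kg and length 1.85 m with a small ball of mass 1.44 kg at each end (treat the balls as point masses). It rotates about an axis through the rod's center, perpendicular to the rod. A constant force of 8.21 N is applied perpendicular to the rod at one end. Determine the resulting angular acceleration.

α ≈ 2.52 rad/s²

I_rod = (1/12)ML² = (1/12)(1.91)(1.85)² = 0.5447 kg·m².
I_balls = 2·m·(L/2)² = 2(1.44)(0.9250)² = 2.464 kg·m².
Total I = 3.009 kg·m².
τ = F·(L/2) = (8.21)(0.925) = 7.594 N·m.
α = τ/I = 7.594/3.009 = 2.524 rad/s².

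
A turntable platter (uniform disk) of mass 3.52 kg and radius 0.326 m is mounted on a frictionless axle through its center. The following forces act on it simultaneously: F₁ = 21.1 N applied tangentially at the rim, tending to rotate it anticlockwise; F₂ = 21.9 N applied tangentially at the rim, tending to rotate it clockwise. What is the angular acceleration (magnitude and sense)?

α ≈ 1.39 rad/s², clockwise

I = ½MR² = (1/2)(3.52)(0.326)² = 0.1870 kg·m².
Taking anticlockwise as positive: τ₁ = +(21.1)(0.326) = +6.879 N·m; τ₂ = −(21.9)(0.326) = −7.139 N·m.
Net torque τ = -0.2608 N·m.
α = τ/I = -0.2608/0.1870 = -1.394 rad/s².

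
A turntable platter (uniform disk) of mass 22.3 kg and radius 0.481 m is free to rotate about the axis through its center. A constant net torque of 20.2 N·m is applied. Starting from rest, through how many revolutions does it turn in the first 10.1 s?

≈ 63.6 revolutions

I = ½MR² = (1/2)(22.3)(0.481)² = 2.580 kg·m².
α = τ/I = 20.2/2.580 = 7.830 rad/s².
θ = ½αt² = ½(7.830)(10.1)² = 399.4 rad.
Revolutions = θ/(2π) = 63.57.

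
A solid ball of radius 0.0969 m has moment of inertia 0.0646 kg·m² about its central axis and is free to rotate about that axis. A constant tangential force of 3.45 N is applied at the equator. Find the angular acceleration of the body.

τ = F R = (3.45)(0.0969) = 0.3343 N·m.
From τ = Iα: α = 0.3343/0.06460 = 5.175 rad/s².

α ≈ 5.17 rad/s²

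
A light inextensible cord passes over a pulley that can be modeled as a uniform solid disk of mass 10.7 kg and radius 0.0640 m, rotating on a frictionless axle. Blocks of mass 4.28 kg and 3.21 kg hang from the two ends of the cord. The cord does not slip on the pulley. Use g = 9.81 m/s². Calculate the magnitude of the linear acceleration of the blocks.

a ≈ 0.818 m/s²

I = ½MR² = (1/2)(10.7)(0.0640)² = 0.02191 kg·m².
Heavier block: m₁g − T₁ = m₁a. Lighter block: T₂ − m₂g = m₂a.
Pulley: (T₁ − T₂)R = Iα = I(a/R), so T₁ − T₂ = (I/R²)a = (1/2)M_p a = 5.350·a.
Adding the three: (m₁ − m₂)g = (m₁ + m₂ + 5.350)a, so a = (4.28 − 3.21)(9.81)/(4.28 + 3.21 + 5.350) = 0.8175 m/s².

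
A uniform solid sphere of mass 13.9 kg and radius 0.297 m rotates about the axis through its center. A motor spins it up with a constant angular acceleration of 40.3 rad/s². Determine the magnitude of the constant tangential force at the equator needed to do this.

F ≈ 66.5 N

I = (2/5)MR² = (2/5)(13.9)(0.297)² = 0.4904 kg·m².
The required torque is τ = Iα = (0.4904)(40.30) = 19.76 N·m.
A tangential force at the equator gives τ = FR, so F = τ/R = 19.76/0.297 = 66.55 N.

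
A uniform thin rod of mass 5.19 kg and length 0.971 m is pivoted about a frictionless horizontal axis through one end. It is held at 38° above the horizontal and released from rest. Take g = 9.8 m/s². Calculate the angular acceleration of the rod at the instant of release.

α ≈ 11.9 rad/s²

About the pivot, I = (1/3)ML² = (1/3)(5.19)(0.971)² = 1.631 kg·m².
The weight acts at the center, a distance L/2 = 0.4855 m from the pivot; τ = Mg(L/2) cos 38° = 19.46 N·m.
α = τ/I = 19.46/1.631 = 11.93 rad/s².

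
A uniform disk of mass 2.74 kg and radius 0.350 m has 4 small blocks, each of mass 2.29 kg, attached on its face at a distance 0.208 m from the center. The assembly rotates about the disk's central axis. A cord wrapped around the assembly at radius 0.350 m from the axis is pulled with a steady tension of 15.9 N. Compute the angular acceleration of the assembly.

α ≈ 9.86 rad/s²

I_disk = ½MR² = ½(2.74)(0.350)² = 0.1678 kg·m².
I_blocks = 4·m·r² = 4(2.29)(0.208)² = 0.3963 kg·m².
Total I = 0.5641 kg·m².
τ = F r = (15.9)(0.350) = 5.565 N·m.
α = τ/I = 5.565/0.5641 = 9.865 rad/s².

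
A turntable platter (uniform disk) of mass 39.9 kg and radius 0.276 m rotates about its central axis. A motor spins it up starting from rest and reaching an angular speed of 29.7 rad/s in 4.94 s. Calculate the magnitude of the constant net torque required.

τ ≈ 9.14 N·m

I = ½MR² = (1/2)(39.9)(0.276)² = 1.520 kg·m².
α = Δω/Δt = (29.7 − 0)/4.94 = 6.012 rad/s².
τ = Iα = (1.520)(6.012) = 9.137 N·m.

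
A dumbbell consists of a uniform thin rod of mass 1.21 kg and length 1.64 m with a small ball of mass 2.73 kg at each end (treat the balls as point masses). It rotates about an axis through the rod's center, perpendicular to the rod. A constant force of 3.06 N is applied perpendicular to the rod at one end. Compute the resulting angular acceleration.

I_rod = (1/12)ML² = (1/12)(1.21)(1.64)² = 0.2712 kg·m².
I_balls = 2·m·(L/2)² = 2(2.73)(0.8200)² = 3.671 kg·m².
Total I = 3.943 kg·m².
τ = F·(L/2) = (3.06)(0.820) = 2.509 N·m.
α = τ/I = 2.509/3.943 = 0.6364 rad/s².

α ≈ 0.636 rad/s²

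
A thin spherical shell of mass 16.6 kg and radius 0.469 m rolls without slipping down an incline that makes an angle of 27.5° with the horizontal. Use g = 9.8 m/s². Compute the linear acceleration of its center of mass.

Translation along the incline: Mg sinθ − f = Ma.
Rotation about the center: fR = Iα with I = (2/3)MR². No-slip gives a = αR, so f = (I/R²)a = (2/3)M a.
Substituting: Mg sinθ = (1 + 0.6667)Ma, so a = g sinθ/(1 + 0.6667) = (9.8) sin 27.5° / 1.667 = 2.715 m/s².

a ≈ 2.72 m/s²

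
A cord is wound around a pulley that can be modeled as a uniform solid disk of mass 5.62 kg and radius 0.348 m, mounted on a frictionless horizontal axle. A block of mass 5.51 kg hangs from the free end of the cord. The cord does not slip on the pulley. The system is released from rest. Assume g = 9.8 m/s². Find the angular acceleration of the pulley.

I = ½MR² = (1/2)(5.62)(0.348)² = 0.3403 kg·m².
Block: mg − T = ma. Pulley: TR = Iα. No-slip: a = αR, so T = (I/R²)a = 2.810·a.
Then mg = (m + 2.810)a, so a = (5.51)(9.8)/(5.51 + 2.810) = 6.490 m/s².
α = a/R = 6.490/0.348 = 18.65 rad/s².

α ≈ 18.6 rad/s²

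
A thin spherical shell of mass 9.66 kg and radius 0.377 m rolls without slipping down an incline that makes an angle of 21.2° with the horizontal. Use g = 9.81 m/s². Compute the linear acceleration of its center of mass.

Translation along the incline: Mg sinθ − f = Ma.
Rotation about the center: fR = Iα with I = (2/3)MR². No-slip gives a = αR, so f = (I/R²)a = (2/3)M a.
Substituting: Mg sinθ = (1 + 0.6667)Ma, so a = g sinθ/(1 + 0.6667) = (9.81) sin 21.2° / 1.667 = 2.129 m/s².

a ≈ 2.13 m/s²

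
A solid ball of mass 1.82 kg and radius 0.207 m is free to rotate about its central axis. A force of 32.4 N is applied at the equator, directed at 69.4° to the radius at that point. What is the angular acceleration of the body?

α ≈ 201 rad/s²

I = (2/5)MR² = (2/5)(1.82)(0.207)² = 0.03119 kg·m².
Only the tangential component produces torque: τ = F R sinθ = (32.4)(0.207) sin 69.4° = 6.278 N·m.
From τ = Iα: α = 6.278/0.03119 = 201.3 rad/s².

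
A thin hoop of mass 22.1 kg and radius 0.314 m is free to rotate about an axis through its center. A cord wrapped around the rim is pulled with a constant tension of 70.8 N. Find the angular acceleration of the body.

I = MR² = (22.1)(0.314)² = 2.179 kg·m².
τ = F R = (70.8)(0.314) = 22.23 N·m.
From τ = Iα: α = 22.23/2.179 = 10.20 rad/s².

α ≈ 10.2 rad/s²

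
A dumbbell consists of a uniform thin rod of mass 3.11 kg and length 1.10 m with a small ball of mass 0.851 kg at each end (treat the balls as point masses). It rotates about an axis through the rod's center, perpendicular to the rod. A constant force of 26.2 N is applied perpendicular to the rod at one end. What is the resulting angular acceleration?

α ≈ 17.4 rad/s²

I_rod = (1/12)ML² = (1/12)(3.11)(1.10)² = 0.3136 kg·m².
I_balls = 2·m·(L/2)² = 2(0.851)(0.5500)² = 0.5149 kg·m².
Total I = 0.8284 kg·m².
τ = F·(L/2) = (26.2)(0.550) = 14.41 N·m.
α = τ/I = 14.41/0.8284 = 17.39 rad/s².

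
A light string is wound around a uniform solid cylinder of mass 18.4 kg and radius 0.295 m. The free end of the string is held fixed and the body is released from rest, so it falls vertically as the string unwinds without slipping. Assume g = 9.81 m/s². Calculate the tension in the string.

Translation: Mg − T = Ma. Rotation about the center: TR = Iα with I = ½MR².
With a = αR: T = (I/R²)a = (1/2)M a, so Mg = (1 + 0.5000)Ma.
a = g/(1 + 0.5000) = 9.81/1.500 = 6.540 m/s².
T = 0.5000·M·a = (0.5000)(18.4)(6.540) = 60.17 N.

T ≈ 60.2 N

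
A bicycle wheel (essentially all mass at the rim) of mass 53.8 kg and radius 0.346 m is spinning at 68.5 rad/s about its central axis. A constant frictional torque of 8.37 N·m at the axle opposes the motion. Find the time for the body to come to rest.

I = MR² = (53.8)(0.346)² = 6.441 kg·m².
The net torque has magnitude 8.37 N·m, opposing ω.
|α| = τ/I = 8.370/6.441 = 1.300 rad/s² (deceleration).
0 = ω₀ − |α|t ⇒ t = ω₀/|α| = 68.5/1.300 = 52.71 s.

t ≈ 52.7 s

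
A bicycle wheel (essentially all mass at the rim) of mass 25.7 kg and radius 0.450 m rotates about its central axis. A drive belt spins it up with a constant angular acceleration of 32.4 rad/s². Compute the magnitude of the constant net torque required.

τ ≈ 169 N·m

I = MR² = (25.7)(0.450)² = 5.204 kg·m².
τ = Iα = (5.204)(32.40) = 168.6 N·m.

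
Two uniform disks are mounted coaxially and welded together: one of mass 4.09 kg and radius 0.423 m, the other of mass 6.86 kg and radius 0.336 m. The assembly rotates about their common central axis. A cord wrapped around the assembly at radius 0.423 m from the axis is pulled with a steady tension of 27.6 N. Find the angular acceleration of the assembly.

I = ½M₁R₁² + ½M₂R₂² = ½(4.09)(0.423)² + ½(6.86)(0.336)² = 0.7531 kg·m².
τ = F r = (27.6)(0.423) = 11.67 N·m.
α = τ/I = 11.67/0.7531 = 15.50 rad/s².

α ≈ 15.5 rad/s²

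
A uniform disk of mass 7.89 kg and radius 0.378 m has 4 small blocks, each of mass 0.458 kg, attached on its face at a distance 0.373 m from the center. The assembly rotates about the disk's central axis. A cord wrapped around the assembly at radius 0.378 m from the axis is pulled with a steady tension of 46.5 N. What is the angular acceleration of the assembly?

I_disk = ½MR² = ½(7.89)(0.378)² = 0.5637 kg·m².
I_blocks = 4·m·r² = 4(0.458)(0.373)² = 0.2549 kg·m².
Total I = 0.8186 kg·m².
τ = F r = (46.5)(0.378) = 17.58 N·m.
α = τ/I = 17.58/0.8186 = 21.47 rad/s².

α ≈ 21.5 rad/s²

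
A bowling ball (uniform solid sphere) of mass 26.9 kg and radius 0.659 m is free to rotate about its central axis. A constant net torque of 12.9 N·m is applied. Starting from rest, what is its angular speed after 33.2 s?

ω ≈ 91.7 rad/s

I = (2/5)MR² = (2/5)(26.9)(0.659)² = 4.673 kg·m².
α = τ/I = 12.9/4.673 = 2.761 rad/s².
ω = ω₀ + αt = 0 + (2.761)(33.2) = 91.65 rad/s.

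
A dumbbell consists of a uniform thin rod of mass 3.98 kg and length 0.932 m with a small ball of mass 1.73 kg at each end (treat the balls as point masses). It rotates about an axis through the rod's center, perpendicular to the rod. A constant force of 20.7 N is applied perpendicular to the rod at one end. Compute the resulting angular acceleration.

I_rod = (1/12)ML² = (1/12)(3.98)(0.932)² = 0.2881 kg·m².
I_balls = 2·m·(L/2)² = 2(1.73)(0.4660)² = 0.7514 kg·m².
Total I = 1.039 kg·m².
τ = F·(L/2) = (20.7)(0.466) = 9.646 N·m.
α = τ/I = 9.646/1.039 = 9.280 rad/s².

α ≈ 9.28 rad/s²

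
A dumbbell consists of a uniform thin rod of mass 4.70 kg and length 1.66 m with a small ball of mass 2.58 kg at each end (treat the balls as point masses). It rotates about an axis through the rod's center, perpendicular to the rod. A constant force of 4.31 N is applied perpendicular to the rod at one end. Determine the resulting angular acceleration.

I_rod = (1/12)ML² = (1/12)(4.70)(1.66)² = 1.079 kg·m².
I_balls = 2·m·(L/2)² = 2(2.58)(0.8300)² = 3.555 kg·m².
Total I = 4.634 kg·m².
τ = F·(L/2) = (4.31)(0.830) = 3.577 N·m.
α = τ/I = 3.577/4.634 = 0.7720 rad/s².

α ≈ 0.772 rad/s²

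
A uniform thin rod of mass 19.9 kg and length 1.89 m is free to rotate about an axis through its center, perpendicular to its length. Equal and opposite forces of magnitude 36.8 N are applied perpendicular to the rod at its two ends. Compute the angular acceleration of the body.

α ≈ 11.7 rad/s²

I = (1/12)ML² = (1/12)(19.9)(1.89)² = 5.924 kg·m².
The couple gives τ = F·(L/2) + F·(L/2) = F L = (36.8)(1.89) = 69.55 N·m.
Newton's second law for rotation, τ = Iα, gives α = τ/I = 69.55/5.924 = 11.74 rad/s².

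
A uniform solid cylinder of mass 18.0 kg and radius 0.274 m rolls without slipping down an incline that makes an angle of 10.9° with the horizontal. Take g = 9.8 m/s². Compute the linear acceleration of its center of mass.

Translation along the incline: Mg sinθ − f = Ma.
Rotation about the center: fR = Iα with I = ½MR². No-slip gives a = αR, so f = (I/R²)a = (1/2)M a.
Substituting: Mg sinθ = (1 + 0.5000)Ma, so a = g sinθ/(1 + 0.5000) = (9.8) sin 10.9° / 1.500 = 1.235 m/s².

a ≈ 1.24 m/s²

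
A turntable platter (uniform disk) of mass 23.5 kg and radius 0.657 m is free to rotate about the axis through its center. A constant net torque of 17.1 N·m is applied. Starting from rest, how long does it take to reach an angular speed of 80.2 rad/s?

I = ½MR² = (1/2)(23.5)(0.657)² = 5.072 kg·m².
α = τ/I = 17.1/5.072 = 3.372 rad/s².
ω = αt ⇒ t = ω/α = 80.2/3.372 = 23.79 s.

t ≈ 23.8 s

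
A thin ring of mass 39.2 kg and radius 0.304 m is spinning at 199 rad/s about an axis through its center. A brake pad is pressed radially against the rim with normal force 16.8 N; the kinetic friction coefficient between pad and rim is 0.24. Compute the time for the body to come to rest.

I = MR² = (39.2)(0.304)² = 3.623 kg·m².
Friction force f = μN = (0.24)(16.8) = 4.032 N at the rim; torque magnitude τ = fR = 1.226 N·m, opposing ω.
|α| = τ/I = 1.226/3.623 = 0.3383 rad/s² (deceleration).
0 = ω₀ − |α|t ⇒ t = ω₀/|α| = 199/0.3383 = 588.2 s.

t ≈ 588 s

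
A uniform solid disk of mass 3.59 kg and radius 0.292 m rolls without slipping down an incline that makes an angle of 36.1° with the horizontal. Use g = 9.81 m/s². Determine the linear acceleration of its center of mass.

Translation along the incline: Mg sinθ − f = Ma.
Rotation about the center: fR = Iα with I = ½MR². No-slip gives a = αR, so f = (I/R²)a = (1/2)M a.
Substituting: Mg sinθ = (1 + 0.5000)Ma, so a = g sinθ/(1 + 0.5000) = (9.81) sin 36.1° / 1.500 = 3.853 m/s².

a ≈ 3.85 m/s²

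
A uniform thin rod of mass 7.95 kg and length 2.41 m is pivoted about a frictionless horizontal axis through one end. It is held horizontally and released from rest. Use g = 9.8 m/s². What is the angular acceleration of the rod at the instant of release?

About the pivot, I = (1/3)ML² = (1/3)(7.95)(2.41)² = 15.39 kg·m².
The weight acts at the center, a distance L/2 = 1.205 m from the pivot; τ = Mg(L/2) = 93.88 N·m.
α = τ/I = 93.88/15.39 = 6.100 rad/s².
(Equivalently α = (3g/(2L)) = 6.100 rad/s².)

α ≈ 6.10 rad/s²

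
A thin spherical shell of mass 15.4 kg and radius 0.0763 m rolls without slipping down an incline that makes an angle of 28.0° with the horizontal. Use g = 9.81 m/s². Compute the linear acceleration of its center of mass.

a ≈ 2.76 m/s²

Translation along the incline: Mg sinθ − f = Ma.
Rotation about the center: fR = Iα with I = (2/3)MR². No-slip gives a = αR, so f = (I/R²)a = (2/3)M a.
Substituting: Mg sinθ = (1 + 0.6667)Ma, so a = g sinθ/(1 + 0.6667) = (9.81) sin 28.0° / 1.667 = 2.763 m/s².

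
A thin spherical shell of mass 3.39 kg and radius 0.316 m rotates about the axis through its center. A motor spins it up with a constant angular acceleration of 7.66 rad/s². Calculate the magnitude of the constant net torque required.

τ ≈ 1.73 N·m

I = (2/3)MR² = (2/3)(3.39)(0.316)² = 0.2257 kg·m².
τ = Iα = (0.2257)(7.660) = 1.729 N·m.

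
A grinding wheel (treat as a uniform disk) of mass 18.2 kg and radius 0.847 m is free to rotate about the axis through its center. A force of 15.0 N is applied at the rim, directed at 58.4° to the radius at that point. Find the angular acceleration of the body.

α ≈ 1.66 rad/s²

I = ½MR² = (1/2)(18.2)(0.847)² = 6.528 kg·m².
Only the tangential component produces torque: τ = F R sinθ = (15.0)(0.847) sin 58.4° = 10.82 N·m.
From τ = Iα: α = 10.82/6.528 = 1.658 rad/s².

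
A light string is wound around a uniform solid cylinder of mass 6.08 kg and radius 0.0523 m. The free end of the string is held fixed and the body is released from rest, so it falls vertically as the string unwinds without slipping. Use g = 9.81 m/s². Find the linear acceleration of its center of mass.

Translation: Mg − T = Ma. Rotation about the center: TR = Iα with I = ½MR².
With a = αR: T = (I/R²)a = (1/2)M a, so Mg = (1 + 0.5000)Ma.
a = g/(1 + 0.5000) = 9.81/1.500 = 6.540 m/s².

a ≈ 6.54 m/s²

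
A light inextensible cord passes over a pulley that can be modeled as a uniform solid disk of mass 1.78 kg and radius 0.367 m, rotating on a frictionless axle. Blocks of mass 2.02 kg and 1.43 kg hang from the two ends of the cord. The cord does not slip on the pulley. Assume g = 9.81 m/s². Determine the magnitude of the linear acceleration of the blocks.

I = ½MR² = (1/2)(1.78)(0.367)² = 0.1199 kg·m².
Heavier block: m₁g − T₁ = m₁a. Lighter block: T₂ − m₂g = m₂a.
Pulley: (T₁ − T₂)R = Iα = I(a/R), so T₁ − T₂ = (I/R²)a = (1/2)M_p a = 0.8900·a.
Adding the three: (m₁ − m₂)g = (m₁ + m₂ + 0.8900)a, so a = (2.02 − 1.43)(9.81)/(2.02 + 1.43 + 0.8900) = 1.334 m/s².

a ≈ 1.33 m/s²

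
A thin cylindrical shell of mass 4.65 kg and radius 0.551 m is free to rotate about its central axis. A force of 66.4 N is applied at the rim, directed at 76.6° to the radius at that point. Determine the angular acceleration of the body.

α ≈ 25.2 rad/s²

I = MR² = (4.65)(0.551)² = 1.412 kg·m².
Only the tangential component produces torque: τ = F R sinθ = (66.4)(0.551) sin 76.6° = 35.59 N·m.
From τ = Iα: α = 35.59/1.412 = 25.21 rad/s².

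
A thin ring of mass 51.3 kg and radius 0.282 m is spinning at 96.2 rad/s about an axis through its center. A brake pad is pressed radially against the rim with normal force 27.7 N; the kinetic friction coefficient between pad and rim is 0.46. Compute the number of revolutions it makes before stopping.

I = MR² = (51.3)(0.282)² = 4.080 kg·m².
Friction force f = μN = (0.46)(27.7) = 12.74 N at the rim; torque magnitude τ = fR = 3.593 N·m, opposing ω.
|α| = τ/I = 3.593/4.080 = 0.8808 rad/s² (deceleration).
ω² = ω₀² − 2|α|θ with ω = 0 ⇒ θ = ω₀²/(2|α|) = 5254 rad = 836.1 rev.

≈ 836 revolutions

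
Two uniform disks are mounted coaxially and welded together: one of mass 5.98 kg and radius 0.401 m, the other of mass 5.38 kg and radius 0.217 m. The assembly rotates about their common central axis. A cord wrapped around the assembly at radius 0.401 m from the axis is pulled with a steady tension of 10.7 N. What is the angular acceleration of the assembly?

I = ½M₁R₁² + ½M₂R₂² = ½(5.98)(0.401)² + ½(5.38)(0.217)² = 0.6075 kg·m².
τ = F r = (10.7)(0.401) = 4.291 N·m.
α = τ/I = 4.291/0.6075 = 7.063 rad/s².

α ≈ 7.06 rad/s²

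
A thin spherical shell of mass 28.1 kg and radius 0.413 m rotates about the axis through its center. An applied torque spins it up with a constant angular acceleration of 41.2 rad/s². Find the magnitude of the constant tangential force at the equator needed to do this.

I = (2/3)MR² = (2/3)(28.1)(0.413)² = 3.195 kg·m².
The required torque is τ = Iα = (3.195)(41.20) = 131.6 N·m.
A tangential force at the equator gives τ = FR, so F = τ/R = 131.6/0.413 = 318.8 N.

F ≈ 319 N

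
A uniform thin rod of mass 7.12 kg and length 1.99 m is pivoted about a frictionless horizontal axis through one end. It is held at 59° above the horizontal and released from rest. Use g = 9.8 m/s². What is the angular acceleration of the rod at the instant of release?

α ≈ 3.80 rad/s²

About the pivot, I = (1/3)ML² = (1/3)(7.12)(1.99)² = 9.399 kg·m².
The weight acts at the center, a distance L/2 = 0.9950 m from the pivot; τ = Mg(L/2) cos 59° = 35.76 N·m.
α = τ/I = 35.76/9.399 = 3.805 rad/s².
(Equivalently α = (3g/(2L)) cos 59° = 3.805 rad/s².)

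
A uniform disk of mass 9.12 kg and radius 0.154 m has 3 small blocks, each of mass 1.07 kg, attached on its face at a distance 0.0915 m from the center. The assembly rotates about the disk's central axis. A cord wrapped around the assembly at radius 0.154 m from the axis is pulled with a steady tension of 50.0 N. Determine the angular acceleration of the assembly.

I_disk = ½MR² = ½(9.12)(0.154)² = 0.1081 kg·m².
I_blocks = 3·m·r² = 3(1.07)(0.0915)² = 0.02687 kg·m².
Total I = 0.1350 kg·m².
τ = F r = (50.0)(0.154) = 7.700 N·m.
α = τ/I = 7.700/0.1350 = 57.03 rad/s².

α ≈ 57.0 rad/s²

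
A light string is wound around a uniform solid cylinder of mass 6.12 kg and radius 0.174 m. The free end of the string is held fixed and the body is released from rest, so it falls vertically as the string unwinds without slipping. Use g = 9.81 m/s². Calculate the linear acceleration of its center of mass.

Translation: Mg − T = Ma. Rotation about the center: TR = Iα with I = ½MR².
With a = αR: T = (I/R²)a = (1/2)M a, so Mg = (1 + 0.5000)Ma.
a = g/(1 + 0.5000) = 9.81/1.500 = 6.540 m/s².

a ≈ 6.54 m/s²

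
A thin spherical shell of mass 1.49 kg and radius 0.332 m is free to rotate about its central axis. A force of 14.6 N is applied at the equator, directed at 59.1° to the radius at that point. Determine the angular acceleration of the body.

I = (2/3)MR² = (2/3)(1.49)(0.332)² = 0.1095 kg·m².
Only the tangential component produces torque: τ = F R sinθ = (14.6)(0.332) sin 59.1° = 4.159 N·m.
From τ = Iα: α = 4.159/0.1095 = 37.99 rad/s².

α ≈ 38.0 rad/s²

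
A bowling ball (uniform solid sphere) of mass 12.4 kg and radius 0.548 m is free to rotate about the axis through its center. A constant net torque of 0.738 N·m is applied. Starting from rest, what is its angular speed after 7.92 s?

ω ≈ 3.92 rad/s

I = (2/5)MR² = (2/5)(12.4)(0.548)² = 1.490 kg·m².
α = τ/I = 0.738/1.490 = 0.4955 rad/s².
ω = ω₀ + αt = 0 + (0.4955)(7.92) = 3.924 rad/s.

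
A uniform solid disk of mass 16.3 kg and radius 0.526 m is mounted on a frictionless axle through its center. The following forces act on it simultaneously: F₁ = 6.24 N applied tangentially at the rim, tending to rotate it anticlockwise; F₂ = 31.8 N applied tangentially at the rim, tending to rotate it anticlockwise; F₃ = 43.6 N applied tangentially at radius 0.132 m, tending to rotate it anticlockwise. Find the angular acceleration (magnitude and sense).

α ≈ 11.4 rad/s², anticlockwise

I = ½MR² = (1/2)(16.3)(0.526)² = 2.255 kg·m².
Taking anticlockwise as positive: τ₁ = +(6.24)(0.526) = +3.282 N·m; τ₂ = +(31.8)(0.526) = +16.73 N·m; τ₃ = +(43.6)(0.132) = +5.755 N·m.
Net torque τ = 25.76 N·m.
α = τ/I = 25.76/2.255 = 11.43 rad/s².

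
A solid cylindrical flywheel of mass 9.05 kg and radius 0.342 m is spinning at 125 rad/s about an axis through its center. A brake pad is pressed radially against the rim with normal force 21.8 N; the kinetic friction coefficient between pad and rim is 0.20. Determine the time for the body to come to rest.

t ≈ 44.4 s

I = ½MR² = (1/2)(9.05)(0.342)² = 0.5293 kg·m².
Friction force f = μN = (0.20)(21.8) = 4.360 N at the rim; torque magnitude τ = fR = 1.491 N·m, opposing ω.
|α| = τ/I = 1.491/0.5293 = 2.817 rad/s² (deceleration).
0 = ω₀ − |α|t ⇒ t = ω₀/|α| = 125/2.817 = 44.37 s.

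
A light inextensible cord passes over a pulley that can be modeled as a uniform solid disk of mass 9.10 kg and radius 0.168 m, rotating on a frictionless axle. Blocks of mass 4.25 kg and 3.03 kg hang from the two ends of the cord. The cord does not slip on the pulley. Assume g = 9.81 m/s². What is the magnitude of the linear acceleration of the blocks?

a ≈ 1.01 m/s²

I = ½MR² = (1/2)(9.10)(0.168)² = 0.1284 kg·m².
Heavier block: m₁g − T₁ = m₁a. Lighter block: T₂ − m₂g = m₂a.
Pulley: (T₁ − T₂)R = Iα = I(a/R), so T₁ − T₂ = (I/R²)a = (1/2)M_p a = 4.550·a.
Adding the three: (m₁ − m₂)g = (m₁ + m₂ + 4.550)a, so a = (4.25 − 3.03)(9.81)/(4.25 + 3.03 + 4.550) = 1.012 m/s².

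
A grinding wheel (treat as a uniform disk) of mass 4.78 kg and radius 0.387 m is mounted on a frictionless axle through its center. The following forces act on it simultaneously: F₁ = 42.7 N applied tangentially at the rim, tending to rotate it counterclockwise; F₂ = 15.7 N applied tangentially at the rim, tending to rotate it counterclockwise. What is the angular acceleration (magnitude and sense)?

I = ½MR² = (1/2)(4.78)(0.387)² = 0.3579 kg·m².
Taking counterclockwise as positive: τ₁ = +(42.7)(0.387) = +16.52 N·m; τ₂ = +(15.7)(0.387) = +6.076 N·m.
Net torque τ = 22.60 N·m.
α = τ/I = 22.60/0.3579 = 63.14 rad/s².

α ≈ 63.1 rad/s², counterclockwise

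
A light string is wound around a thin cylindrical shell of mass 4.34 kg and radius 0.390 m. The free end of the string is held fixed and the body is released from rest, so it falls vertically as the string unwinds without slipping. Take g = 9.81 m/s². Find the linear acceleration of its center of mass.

Translation: Mg − T = Ma. Rotation about the center: TR = Iα with I = MR².
With a = αR: T = (I/R²)a = M a, so Mg = (1 + 1.000)Ma.
a = g/(1 + 1.000) = 9.81/2.000 = 4.905 m/s².

a ≈ 4.91 m/s²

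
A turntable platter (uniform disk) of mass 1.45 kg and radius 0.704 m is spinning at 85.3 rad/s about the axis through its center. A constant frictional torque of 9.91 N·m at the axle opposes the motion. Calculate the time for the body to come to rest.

t ≈ 3.09 s

I = ½MR² = (1/2)(1.45)(0.704)² = 0.3593 kg·m².
The net torque has magnitude 9.91 N·m, opposing ω.
|α| = τ/I = 9.910/0.3593 = 27.58 rad/s² (deceleration).
0 = ω₀ − |α|t ⇒ t = ω₀/|α| = 85.3/27.58 = 3.093 s.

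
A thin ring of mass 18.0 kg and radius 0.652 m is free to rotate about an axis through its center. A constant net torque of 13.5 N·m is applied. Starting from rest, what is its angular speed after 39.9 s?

I = MR² = (18.0)(0.652)² = 7.652 kg·m².
α = τ/I = 13.5/7.652 = 1.764 rad/s².
ω = ω₀ + αt = 0 + (1.764)(39.9) = 70.39 rad/s.

ω ≈ 70.4 rad/s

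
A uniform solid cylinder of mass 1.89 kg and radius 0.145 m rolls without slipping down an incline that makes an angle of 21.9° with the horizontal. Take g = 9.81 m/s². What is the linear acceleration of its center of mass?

Translation along the incline: Mg sinθ − f = Ma.
Rotation about the center: fR = Iα with I = ½MR². No-slip gives a = αR, so f = (I/R²)a = (1/2)M a.
Substituting: Mg sinθ = (1 + 0.5000)Ma, so a = g sinθ/(1 + 0.5000) = (9.81) sin 21.9° / 1.500 = 2.439 m/s².

a ≈ 2.44 m/s²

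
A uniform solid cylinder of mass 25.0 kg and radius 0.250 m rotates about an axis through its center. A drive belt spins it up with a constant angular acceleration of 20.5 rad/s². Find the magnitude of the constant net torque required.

τ ≈ 16.0 N·m

I = ½MR² = (1/2)(25.0)(0.250)² = 0.7812 kg·m².
τ = Iα = (0.7812)(20.50) = 16.02 N·m.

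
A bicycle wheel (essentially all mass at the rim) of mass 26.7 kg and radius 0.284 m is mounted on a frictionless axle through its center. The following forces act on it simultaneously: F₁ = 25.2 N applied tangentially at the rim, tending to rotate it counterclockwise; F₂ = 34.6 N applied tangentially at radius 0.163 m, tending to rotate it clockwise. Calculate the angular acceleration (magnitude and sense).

I = MR² = (26.7)(0.284)² = 2.154 kg·m².
Taking counterclockwise as positive: τ₁ = +(25.2)(0.284) = +7.157 N·m; τ₂ = −(34.6)(0.163) = −5.640 N·m.
Net torque τ = 1.517 N·m.
α = τ/I = 1.517/2.154 = 0.7044 rad/s².

α ≈ 0.704 rad/s², counterclockwise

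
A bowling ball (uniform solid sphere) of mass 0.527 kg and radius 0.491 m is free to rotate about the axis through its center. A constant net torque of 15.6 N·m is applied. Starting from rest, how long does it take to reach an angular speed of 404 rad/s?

t ≈ 1.32 s

I = (2/5)MR² = (2/5)(0.527)(0.491)² = 0.05082 kg·m².
α = τ/I = 15.6/0.05082 = 307.0 rad/s².
ω = αt ⇒ t = ω/α = 404/307.0 = 1.316 s.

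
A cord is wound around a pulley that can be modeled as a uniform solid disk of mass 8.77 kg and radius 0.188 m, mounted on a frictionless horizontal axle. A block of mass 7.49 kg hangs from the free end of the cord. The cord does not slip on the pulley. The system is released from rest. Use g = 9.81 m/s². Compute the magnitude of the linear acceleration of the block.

I = ½MR² = (1/2)(8.77)(0.188)² = 0.1550 kg·m².
Block: mg − T = ma. Pulley: TR = Iα. No-slip: a = αR, so T = (I/R²)a = 4.385·a.
Then mg = (m + 4.385)a, so a = (7.49)(9.81)/(7.49 + 4.385) = 6.188 m/s².

a ≈ 6.19 m/s²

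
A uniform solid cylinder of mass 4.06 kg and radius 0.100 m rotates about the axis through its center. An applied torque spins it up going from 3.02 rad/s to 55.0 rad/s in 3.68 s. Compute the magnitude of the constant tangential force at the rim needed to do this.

F ≈ 2.87 N

I = ½MR² = (1/2)(4.06)(0.100)² = 0.02030 kg·m².
α = Δω/Δt = (55.0 − 3.02)/3.68 = 14.12 rad/s².
The required torque is τ = Iα = (0.02030)(14.12) = 0.2867 N·m.
A tangential force at the rim gives τ = FR, so F = τ/R = 0.2867/0.100 = 2.867 N.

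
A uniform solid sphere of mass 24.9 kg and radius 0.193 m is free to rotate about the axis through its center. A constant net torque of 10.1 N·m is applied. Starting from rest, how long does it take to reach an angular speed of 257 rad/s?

t ≈ 9.44 s

I = (2/5)MR² = (2/5)(24.9)(0.193)² = 0.3710 kg·m².
α = τ/I = 10.1/0.3710 = 27.22 rad/s².
ω = αt ⇒ t = ω/α = 257/27.22 = 9.440 s.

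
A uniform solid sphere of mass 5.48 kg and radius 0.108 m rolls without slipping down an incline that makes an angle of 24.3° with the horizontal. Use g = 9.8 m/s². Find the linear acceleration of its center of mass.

a ≈ 2.88 m/s²

Translation along the incline: Mg sinθ − f = Ma.
Rotation about the center: fR = Iα with I = (2/5)MR². No-slip gives a = αR, so f = (I/R²)a = (2/5)M a.
Substituting: Mg sinθ = (1 + 0.4000)Ma, so a = g sinθ/(1 + 0.4000) = (9.8) sin 24.3° / 1.400 = 2.881 m/s².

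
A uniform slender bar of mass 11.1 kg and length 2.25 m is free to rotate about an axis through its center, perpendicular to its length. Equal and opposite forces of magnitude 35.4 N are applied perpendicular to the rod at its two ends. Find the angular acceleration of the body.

α ≈ 17.0 rad/s²

I = (1/12)ML² = (1/12)(11.1)(2.25)² = 4.683 kg·m².
The couple gives τ = F·(L/2) + F·(L/2) = F L = (35.4)(2.25) = 79.65 N·m.
Newton's second law for rotation, τ = Iα, gives α = τ/I = 79.65/4.683 = 17.01 rad/s².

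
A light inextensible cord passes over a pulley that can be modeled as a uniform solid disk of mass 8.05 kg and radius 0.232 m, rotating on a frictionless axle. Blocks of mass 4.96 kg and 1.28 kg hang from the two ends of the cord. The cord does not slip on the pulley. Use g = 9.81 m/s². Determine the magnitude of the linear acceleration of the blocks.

I = ½MR² = (1/2)(8.05)(0.232)² = 0.2166 kg·m².
Heavier block: m₁g − T₁ = m₁a. Lighter block: T₂ − m₂g = m₂a.
Pulley: (T₁ − T₂)R = Iα = I(a/R), so T₁ − T₂ = (I/R²)a = (1/2)M_p a = 4.025·a.
Adding the three: (m₁ − m₂)g = (m₁ + m₂ + 4.025)a, so a = (4.96 − 1.28)(9.81)/(4.96 + 1.28 + 4.025) = 3.517 m/s².

a ≈ 3.52 m/s²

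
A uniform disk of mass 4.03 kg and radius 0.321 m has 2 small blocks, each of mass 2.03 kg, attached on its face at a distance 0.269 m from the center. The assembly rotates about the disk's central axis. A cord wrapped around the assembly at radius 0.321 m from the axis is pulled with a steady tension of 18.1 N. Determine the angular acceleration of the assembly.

α ≈ 11.6 rad/s²

I_disk = ½MR² = ½(4.03)(0.321)² = 0.2076 kg·m².
I_blocks = 2·m·r² = 2(2.03)(0.269)² = 0.2938 kg·m².
Total I = 0.5014 kg·m².
τ = F r = (18.1)(0.321) = 5.810 N·m.
α = τ/I = 5.810/0.5014 = 11.59 rad/s².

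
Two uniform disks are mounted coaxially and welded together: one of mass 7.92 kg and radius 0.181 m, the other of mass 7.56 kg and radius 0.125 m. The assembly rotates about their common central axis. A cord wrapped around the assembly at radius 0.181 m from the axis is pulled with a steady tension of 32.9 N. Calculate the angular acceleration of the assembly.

α ≈ 31.5 rad/s²

I = ½M₁R₁² + ½M₂R₂² = ½(7.92)(0.181)² + ½(7.56)(0.125)² = 0.1888 kg·m².
τ = F r = (32.9)(0.181) = 5.955 N·m.
α = τ/I = 5.955/0.1888 = 31.54 rad/s².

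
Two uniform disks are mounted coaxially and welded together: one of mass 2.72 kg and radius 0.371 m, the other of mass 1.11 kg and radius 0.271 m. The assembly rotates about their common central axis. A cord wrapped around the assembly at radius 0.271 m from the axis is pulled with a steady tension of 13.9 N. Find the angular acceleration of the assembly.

I = ½M₁R₁² + ½M₂R₂² = ½(2.72)(0.371)² + ½(1.11)(0.271)² = 0.2280 kg·m².
τ = F r = (13.9)(0.271) = 3.767 N·m.
α = τ/I = 3.767/0.2280 = 16.53 rad/s².

α ≈ 16.5 rad/s²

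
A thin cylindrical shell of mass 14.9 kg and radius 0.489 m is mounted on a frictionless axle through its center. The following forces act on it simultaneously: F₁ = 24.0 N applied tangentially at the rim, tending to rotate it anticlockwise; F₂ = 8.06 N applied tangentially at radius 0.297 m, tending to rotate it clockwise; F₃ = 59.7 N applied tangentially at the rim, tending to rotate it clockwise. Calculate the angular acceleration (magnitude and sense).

α ≈ 5.57 rad/s², clockwise

I = MR² = (14.9)(0.489)² = 3.563 kg·m².
Taking anticlockwise as positive: τ₁ = +(24.0)(0.489) = +11.74 N·m; τ₂ = −(8.06)(0.297) = −2.394 N·m; τ₃ = −(59.7)(0.489) = −29.19 N·m.
Net torque τ = -19.85 N·m.
α = τ/I = -19.85/3.563 = -5.572 rad/s².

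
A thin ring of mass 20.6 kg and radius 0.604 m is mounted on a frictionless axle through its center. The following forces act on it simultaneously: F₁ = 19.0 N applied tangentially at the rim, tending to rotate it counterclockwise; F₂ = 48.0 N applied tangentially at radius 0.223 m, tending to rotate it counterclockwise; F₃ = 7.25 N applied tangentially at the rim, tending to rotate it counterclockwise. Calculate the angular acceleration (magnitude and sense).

α ≈ 3.53 rad/s², counterclockwise

I = MR² = (20.6)(0.604)² = 7.515 kg·m².
Taking counterclockwise as positive: τ₁ = +(19.0)(0.604) = +11.48 N·m; τ₂ = +(48.0)(0.223) = +10.70 N·m; τ₃ = +(7.25)(0.604) = +4.379 N·m.
Net torque τ = 26.56 N·m.
α = τ/I = 26.56/7.515 = 3.534 rad/s².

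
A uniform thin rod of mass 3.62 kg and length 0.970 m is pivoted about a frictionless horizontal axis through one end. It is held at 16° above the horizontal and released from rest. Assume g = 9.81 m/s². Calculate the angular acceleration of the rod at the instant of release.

About the pivot, I = (1/3)ML² = (1/3)(3.62)(0.970)² = 1.135 kg·m².
The weight acts at the center, a distance L/2 = 0.4850 m from the pivot; τ = Mg(L/2) cos 16° = 16.56 N·m.
α = τ/I = 16.56/1.135 = 14.58 rad/s².

α ≈ 14.6 rad/s²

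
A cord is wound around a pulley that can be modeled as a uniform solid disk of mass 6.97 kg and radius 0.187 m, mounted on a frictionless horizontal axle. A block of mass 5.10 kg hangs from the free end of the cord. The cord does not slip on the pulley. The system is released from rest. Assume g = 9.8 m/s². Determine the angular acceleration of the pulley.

α ≈ 31.1 rad/s²

I = ½MR² = (1/2)(6.97)(0.187)² = 0.1219 kg·m².
Block: mg − T = ma. Pulley: TR = Iα. No-slip: a = αR, so T = (I/R²)a = 3.485·a.
Then mg = (m + 3.485)a, so a = (5.10)(9.8)/(5.10 + 3.485) = 5.822 m/s².
α = a/R = 5.822/0.187 = 31.13 rad/s².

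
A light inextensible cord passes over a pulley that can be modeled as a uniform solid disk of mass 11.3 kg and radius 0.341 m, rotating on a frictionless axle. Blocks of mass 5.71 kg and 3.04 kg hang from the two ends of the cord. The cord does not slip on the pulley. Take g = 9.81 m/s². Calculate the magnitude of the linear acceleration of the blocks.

a ≈ 1.82 m/s²

I = ½MR² = (1/2)(11.3)(0.341)² = 0.6570 kg·m².
Heavier block: m₁g − T₁ = m₁a. Lighter block: T₂ − m₂g = m₂a.
Pulley: (T₁ − T₂)R = Iα = I(a/R), so T₁ − T₂ = (I/R²)a = (1/2)M_p a = 5.650·a.
Adding the three: (m₁ − m₂)g = (m₁ + m₂ + 5.650)a, so a = (5.71 − 3.04)(9.81)/(5.71 + 3.04 + 5.650) = 1.819 m/s².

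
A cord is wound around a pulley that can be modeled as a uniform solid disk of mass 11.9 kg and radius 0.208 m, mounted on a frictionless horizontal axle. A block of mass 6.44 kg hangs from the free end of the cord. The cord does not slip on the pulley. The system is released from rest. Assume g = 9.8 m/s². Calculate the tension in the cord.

T ≈ 30.3 N

I = ½MR² = (1/2)(11.9)(0.208)² = 0.2574 kg·m².
Block: mg − T = ma. Pulley: TR = Iα. No-slip: a = αR, so T = (I/R²)a = 5.950·a.
Then mg = (m + 5.950)a, so a = (6.44)(9.8)/(6.44 + 5.950) = 5.094 m/s².
T = 5.950·a = 30.31 N.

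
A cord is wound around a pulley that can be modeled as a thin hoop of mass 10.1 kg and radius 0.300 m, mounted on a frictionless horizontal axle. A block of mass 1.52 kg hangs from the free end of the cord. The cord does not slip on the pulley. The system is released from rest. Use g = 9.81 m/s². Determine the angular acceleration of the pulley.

I = MR² = (10.1)(0.300)² = 0.9090 kg·m².
Block: mg − T = ma. Pulley: TR = Iα. No-slip: a = αR, so T = (I/R²)a = 10.10·a.
Then mg = (m + 10.10)a, so a = (1.52)(9.81)/(1.52 + 10.10) = 1.283 m/s².
α = a/R = 1.283/0.300 = 4.277 rad/s².

α ≈ 4.28 rad/s²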